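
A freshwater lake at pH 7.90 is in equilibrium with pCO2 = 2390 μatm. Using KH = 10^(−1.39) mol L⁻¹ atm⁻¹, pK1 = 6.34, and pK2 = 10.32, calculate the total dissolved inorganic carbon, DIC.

DIC = 3.65 mmol/L

[CO2*] = KH · pCO2 = 10^(−1.39) × 2390×10^-6 = 9.736×10^-5 mol/L
α₀ = 1/(1 + K1/[H⁺] + K1K2/[H⁺]²) = 1/(1 + 10^+1.56 + 10^-0.86) = 0.02671
DIC = [CO2*]/α₀ = 9.736×10^-5 / 0.02671 = 3.65 mmol/L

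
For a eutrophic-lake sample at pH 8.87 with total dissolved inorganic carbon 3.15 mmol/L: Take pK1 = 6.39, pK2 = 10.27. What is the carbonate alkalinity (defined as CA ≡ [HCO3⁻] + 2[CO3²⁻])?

CA = [HCO3⁻] + 2[CO3²⁻] = (α₁ + 2α₂)·DIC
At pH 8.87: [H⁺]/K1 = 10^-2.48 = 0.0033113, K2/[H⁺] = 10^-1.40 = 0.039811
α₁ = 1/(1 + 0.0033113 + 0.039811) = 1/1.0431 = 0.9587; α₂ = α₁·K2/[H⁺] = 0.03816
α₁ + 2α₂ = 1.0350
CA = 1.0350 × 3.15 = 3.26 mmol/L

CA = 3.26 mmol/L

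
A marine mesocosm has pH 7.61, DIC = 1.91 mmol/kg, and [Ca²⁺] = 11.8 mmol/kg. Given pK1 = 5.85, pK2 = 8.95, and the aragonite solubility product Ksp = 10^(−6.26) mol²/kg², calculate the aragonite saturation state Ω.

Ω = 1.76

α₂ = 1 / (1 + [H⁺]/K2 + [H⁺]²/(K1K2)) = 1 / (1 + 10^+1.34 + 10^-0.42)
   = 1 / (1 + 21.878 + 0.38019) = 1/23.258 = 0.04300
[CO3²⁻] = α₂ × DIC = 0.04300 × 1.91 = 0.08212 mmol/kg
Ksp = 10^(−6.26) = 5.495×10^-7
Ω = [Ca²⁺][CO3²⁻]/Ksp = (11.8×10^-3)(8.212×10^-5) / 5.495×10^-7 = 1.76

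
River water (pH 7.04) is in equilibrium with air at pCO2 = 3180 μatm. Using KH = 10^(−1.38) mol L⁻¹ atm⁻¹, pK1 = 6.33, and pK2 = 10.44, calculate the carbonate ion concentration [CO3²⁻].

[CO2*] = KH · pCO2 = 10^(−1.38) × 3180×10^-6 = 1.326×10^-4 mol/L
α₀ = 1/(1 + K1/[H⁺] + K1K2/[H⁺]²) = 1/(1 + 10^+0.71 + 10^-2.69) = 0.1631
DIC = [CO2*]/α₀ = 1.326×10^-4 / 0.1631 = 0.8127 mmol/L
[CO3²⁻] = α₂·DIC; α₂ = 0.0003330, so [CO3²⁻] = 0.0003330 × 0.8127 = 0.000271 mmol/L = 0.271 μmol/L

[CO3²⁻] = 0.271 μmol/L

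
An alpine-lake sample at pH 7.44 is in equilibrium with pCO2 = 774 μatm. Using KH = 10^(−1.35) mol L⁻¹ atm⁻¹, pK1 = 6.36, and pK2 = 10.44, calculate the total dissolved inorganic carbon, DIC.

[CO2*] = KH · pCO2 = 10^(−1.35) × 774×10^-6 = 3.457×10^-5 mol/L
α₀ = 1/(1 + K1/[H⁺] + K1K2/[H⁺]²) = 1/(1 + 10^+1.08 + 10^-1.92) = 0.07672
DIC = [CO2*]/α₀ = 3.457×10^-5 / 0.07672 = 0.451 mmol/L

DIC = 0.451 mmol/L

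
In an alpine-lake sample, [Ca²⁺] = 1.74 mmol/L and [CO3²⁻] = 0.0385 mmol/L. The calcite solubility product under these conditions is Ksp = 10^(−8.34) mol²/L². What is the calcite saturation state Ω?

Ksp = 10^(−8.34) = 4.571×10^-9
Ω = [Ca²⁺][CO3²⁻]/Ksp = (1.74×10^-3)(0.0385×10^-3) / 4.571×10^-9 = 14.7

Ω = 14.7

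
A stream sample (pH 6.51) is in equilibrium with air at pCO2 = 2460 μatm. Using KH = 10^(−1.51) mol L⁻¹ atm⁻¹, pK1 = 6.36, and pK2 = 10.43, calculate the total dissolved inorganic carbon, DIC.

DIC = 0.183 mmol/L

[CO2*] = KH · pCO2 = 10^(−1.51) × 2460×10^-6 = 7.602×10^-5 mol/L
α₀ = 1/(1 + K1/[H⁺] + K1K2/[H⁺]²) = 1/(1 + 10^+0.15 + 10^-3.77) = 0.4145
DIC = [CO2*]/α₀ = 7.602×10^-5 / 0.4145 = 0.183 mmol/L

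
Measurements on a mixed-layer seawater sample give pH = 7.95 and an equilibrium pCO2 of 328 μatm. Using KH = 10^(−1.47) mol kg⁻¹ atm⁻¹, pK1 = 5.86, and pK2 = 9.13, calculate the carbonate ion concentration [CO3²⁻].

[CO2*] = KH · pCO2 = 10^(−1.47) × 328×10^-6 = 1.111×10^-5 mol/kg
α₀ = 1/(1 + K1/[H⁺] + K1K2/[H⁺]²) = 1/(1 + 10^+2.09 + 10^+0.91) = 0.007567
DIC = [CO2*]/α₀ = 1.111×10^-5 / 0.007567 = 1.469 mmol/kg
[CO3²⁻] = α₂·DIC; α₂ = 0.06151, so [CO3²⁻] = 0.06151 × 1.469 = 0.0903 mmol/kg

[CO3²⁻] = 0.0903 mmol/kg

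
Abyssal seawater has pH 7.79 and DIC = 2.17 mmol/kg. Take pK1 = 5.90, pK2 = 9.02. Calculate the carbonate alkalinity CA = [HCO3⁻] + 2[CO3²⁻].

CA = [HCO3⁻] + 2[CO3²⁻] = (α₁ + 2α₂)·DIC
At pH 7.79: [H⁺]/K1 = 10^-1.89 = 0.012882, K2/[H⁺] = 10^-1.23 = 0.058884
α₁ = 1/(1 + 0.012882 + 0.058884) = 1/1.0718 = 0.9330; α₂ = α₁·K2/[H⁺] = 0.05494
α₁ + 2α₂ = 1.0429
CA = 1.0429 × 2.17 = 2.26 mmol/kg

CA = 2.26 mmol/kg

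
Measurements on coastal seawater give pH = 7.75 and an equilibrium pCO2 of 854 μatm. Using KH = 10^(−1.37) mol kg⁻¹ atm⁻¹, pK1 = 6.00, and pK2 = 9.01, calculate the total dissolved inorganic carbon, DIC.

[CO2*] = KH · pCO2 = 10^(−1.37) × 854×10^-6 = 3.643×10^-5 mol/kg
α₀ = 1/(1 + K1/[H⁺] + K1K2/[H⁺]²) = 1/(1 + 10^+1.75 + 10^+0.49) = 0.01658
DIC = [CO2*]/α₀ = 3.643×10^-5 / 0.01658 = 2.20 mmol/kg

DIC = 2.20 mmol/kg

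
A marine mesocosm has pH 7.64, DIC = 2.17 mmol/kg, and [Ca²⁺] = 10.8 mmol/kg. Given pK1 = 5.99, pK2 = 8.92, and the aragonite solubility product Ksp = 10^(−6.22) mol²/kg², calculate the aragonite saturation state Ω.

α₂ = 1 / (1 + [H⁺]/K2 + [H⁺]²/(K1K2)) = 1 / (1 + 10^+1.28 + 10^-0.37)
   = 1 / (1 + 19.055 + 0.42658) = 1/20.481 = 0.04883
[CO3²⁻] = α₂ × DIC = 0.04883 × 2.17 = 0.1060 mmol/kg
Ksp = 10^(−6.22) = 6.026×10^-7
Ω = [Ca²⁺][CO3²⁻]/Ksp = (10.8×10^-3)(1.060×10^-4) / 6.026×10^-7 = 1.90

Ω = 1.90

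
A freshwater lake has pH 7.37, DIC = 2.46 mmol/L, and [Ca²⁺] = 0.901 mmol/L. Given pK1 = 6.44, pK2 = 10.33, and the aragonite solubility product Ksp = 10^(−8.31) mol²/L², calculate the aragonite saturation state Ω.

Ω = 0.444

α₂ = 1 / (1 + [H⁺]/K2 + [H⁺]²/(K1K2)) = 1 / (1 + 10^+2.96 + 10^+2.03)
   = 1 / (1 + 912.01 + 107.15) = 1/1020.2 = 0.0009802
[CO3²⁻] = α₂ × DIC = 0.0009802 × 2.46 = 0.002411 mmol/L = 2.411 μmol/L
Ksp = 10^(−8.31) = 4.898×10^-9
Ω = [Ca²⁺][CO3²⁻]/Ksp = (0.901×10^-3)(2.411×10^-6) / 4.898×10^-9 = 0.444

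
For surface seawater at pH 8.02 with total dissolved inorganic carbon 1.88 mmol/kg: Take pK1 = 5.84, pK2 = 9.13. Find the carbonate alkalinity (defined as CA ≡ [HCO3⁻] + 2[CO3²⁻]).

CA = 2.00 mmol/kg

CA = [HCO3⁻] + 2[CO3²⁻] = (α₁ + 2α₂)·DIC
At pH 8.02: [H⁺]/K1 = 10^-2.18 = 0.0066069, K2/[H⁺] = 10^-1.11 = 0.077625
α₁ = 1/(1 + 0.0066069 + 0.077625) = 1/1.0842 = 0.9223; α₂ = α₁·K2/[H⁺] = 0.07159
α₁ + 2α₂ = 1.0655
CA = 1.0655 × 1.88 = 2.00 mmol/kg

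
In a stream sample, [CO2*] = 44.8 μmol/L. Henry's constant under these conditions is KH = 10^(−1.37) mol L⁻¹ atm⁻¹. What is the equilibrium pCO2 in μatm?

KH = 10^(−1.37) = 4.266×10^-2 mol L⁻¹ atm⁻¹
pCO2 = [CO2*]/KH = 44.8×10^-6 / 4.266×10^-2 = 1.05×10^-3 atm = 1050 μatm

pCO2 = 1050 μatm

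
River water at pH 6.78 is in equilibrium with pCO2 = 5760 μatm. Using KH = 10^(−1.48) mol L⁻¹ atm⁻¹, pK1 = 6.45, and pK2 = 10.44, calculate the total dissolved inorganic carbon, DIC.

DIC = 0.599 mmol/L

[CO2*] = KH · pCO2 = 10^(−1.48) × 5760×10^-6 = 1.907×10^-4 mol/L
α₀ = 1/(1 + K1/[H⁺] + K1K2/[H⁺]²) = 1/(1 + 10^+0.33 + 10^-3.33) = 0.3186
DIC = [CO2*]/α₀ = 1.907×10^-4 / 0.3186 = 0.599 mmol/L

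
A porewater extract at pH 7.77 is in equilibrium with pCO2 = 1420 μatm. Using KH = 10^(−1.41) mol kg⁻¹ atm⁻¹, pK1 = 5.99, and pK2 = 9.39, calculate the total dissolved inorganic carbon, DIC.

DIC = 3.46 mmol/kg

[CO2*] = KH · pCO2 = 10^(−1.41) × 1420×10^-6 = 5.524×10^-5 mol/kg
α₀ = 1/(1 + K1/[H⁺] + K1K2/[H⁺]²) = 1/(1 + 10^+1.78 + 10^+0.16) = 0.01595
DIC = [CO2*]/α₀ = 5.524×10^-5 / 0.01595 = 3.46 mmol/kg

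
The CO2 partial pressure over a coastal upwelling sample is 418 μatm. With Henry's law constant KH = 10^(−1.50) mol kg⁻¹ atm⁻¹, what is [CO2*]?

[CO2*] = 13.2 μmol/kg

KH = 10^(−1.50) = 3.162×10^-2 mol kg⁻¹ atm⁻¹
[CO2*] = KH · pCO2 = 3.162×10^-2 × 418×10^-6 atm = 1.32×10^-5 mol/kg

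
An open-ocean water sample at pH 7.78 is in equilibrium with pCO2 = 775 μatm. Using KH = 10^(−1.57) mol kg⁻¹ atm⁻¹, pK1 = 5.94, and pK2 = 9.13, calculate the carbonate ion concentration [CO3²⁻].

[CO2*] = KH · pCO2 = 10^(−1.57) × 775×10^-6 = 2.086×10^-5 mol/kg
α₀ = 1/(1 + K1/[H⁺] + K1K2/[H⁺]²) = 1/(1 + 10^+1.84 + 10^+0.49) = 0.01365
DIC = [CO2*]/α₀ = 2.086×10^-5 / 0.01365 = 1.528 mmol/kg
[CO3²⁻] = α₂·DIC; α₂ = 0.04217, so [CO3²⁻] = 0.04217 × 1.528 = 0.0645 mmol/kg

[CO3²⁻] = 0.0645 mmol/kg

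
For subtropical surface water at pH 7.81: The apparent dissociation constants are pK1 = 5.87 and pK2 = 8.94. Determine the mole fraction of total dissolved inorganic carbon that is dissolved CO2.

α₀ = 1 / (1 + K1/[H⁺] + K1K2/[H⁺]²) = 1 / (1 + 10^+1.94 + 10^+0.81)
   = 1 / (1 + 87.096 + 6.4565) = 1/94.553 = 0.01058

α₀ = 0.0106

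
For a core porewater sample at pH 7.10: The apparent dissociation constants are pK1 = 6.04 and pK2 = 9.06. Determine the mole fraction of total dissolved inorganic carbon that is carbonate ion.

α₂ = 0.00999

α₂ = 1 / (1 + [H⁺]/K2 + [H⁺]²/(K1K2)) = 1 / (1 + 10^+1.96 + 10^+0.90)
   = 1 / (1 + 91.201 + 7.9433) = 1/100.14 = 0.009986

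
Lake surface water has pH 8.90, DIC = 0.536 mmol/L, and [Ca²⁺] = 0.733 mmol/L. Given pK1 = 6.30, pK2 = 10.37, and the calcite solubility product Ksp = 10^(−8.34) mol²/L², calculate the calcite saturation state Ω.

Ω = 2.81

α₂ = 1 / (1 + [H⁺]/K2 + [H⁺]²/(K1K2)) = 1 / (1 + 10^+1.47 + 10^-1.13)
   = 1 / (1 + 29.512 + 0.074131) = 1/30.586 = 0.03269
[CO3²⁻] = α₂ × DIC = 0.03269 × 0.536 = 0.01752 mmol/L = 17.52 μmol/L
Ksp = 10^(−8.34) = 4.571×10^-9
Ω = [Ca²⁺][CO3²⁻]/Ksp = (0.733×10^-3)(1.752×10^-5) / 4.571×10^-9 = 2.81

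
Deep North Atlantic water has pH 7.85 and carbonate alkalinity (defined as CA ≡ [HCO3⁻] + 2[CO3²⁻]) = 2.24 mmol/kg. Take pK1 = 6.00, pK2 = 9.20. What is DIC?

CA = [HCO3⁻] + 2[CO3²⁻] = (α₁ + 2α₂)·DIC
At pH 7.85: [H⁺]/K1 = 10^-1.85 = 0.014125, K2/[H⁺] = 10^-1.35 = 0.044668
α₁ = 1/(1 + 0.014125 + 0.044668) = 1/1.0588 = 0.9445; α₂ = α₁·K2/[H⁺] = 0.04219
α₁ + 2α₂ = 1.0288
DIC = CA / (α₁ + 2α₂) = 2.24 / 1.0288 = 2.18 mmol/kg

DIC = 2.18 mmol/kg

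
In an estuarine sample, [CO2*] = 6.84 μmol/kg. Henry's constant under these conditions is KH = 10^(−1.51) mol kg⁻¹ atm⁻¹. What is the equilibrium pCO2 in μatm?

KH = 10^(−1.51) = 3.090×10^-2 mol kg⁻¹ atm⁻¹
pCO2 = [CO2*]/KH = 6.84×10^-6 / 3.090×10^-2 = 2.21×10^-4 atm = 221 μatm

pCO2 = 221 μatm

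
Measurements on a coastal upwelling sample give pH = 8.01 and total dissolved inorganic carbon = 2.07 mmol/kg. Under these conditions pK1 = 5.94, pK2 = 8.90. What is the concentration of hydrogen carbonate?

α₁ = 1 / (1 + [H⁺]/K1 + K2/[H⁺]) = 1 / (1 + 10^-2.07 + 10^-0.89)
   = 1 / (1 + 0.0085114 + 0.12882) = 1/1.1373 = 0.8792
[HCO3⁻] = α₁ × DIC = 0.8792 × 2.07 = 1.82 mmol/kg

[HCO3⁻] = 1.82 mmol/kg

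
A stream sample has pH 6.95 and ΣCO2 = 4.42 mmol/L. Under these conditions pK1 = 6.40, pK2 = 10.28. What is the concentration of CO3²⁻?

[CO3²⁻] = 1.61 μmol/L

α₂ = 1 / (1 + [H⁺]/K2 + [H⁺]²/(K1K2)) = 1 / (1 + 10^+3.33 + 10^+2.78)
   = 1 / (1 + 2138.0 + 602.56) = 1/2741.5 = 0.0003648
[CO3²⁻] = α₂ × DIC = 0.0003648 × 4.42 = 0.00161 mmol/L = 1.61 μmol/L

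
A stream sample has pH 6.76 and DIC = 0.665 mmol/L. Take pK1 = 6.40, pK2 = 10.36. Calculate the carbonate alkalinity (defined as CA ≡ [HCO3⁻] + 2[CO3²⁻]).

CA = [HCO3⁻] + 2[CO3²⁻] = (α₁ + 2α₂)·DIC
At pH 6.76: [H⁺]/K1 = 10^-0.36 = 0.43652, K2/[H⁺] = 10^-3.60 = 0.00025119
α₁ = 1/(1 + 0.43652 + 0.00025119) = 1/1.4368 = 0.6960; α₂ = α₁·K2/[H⁺] = 0.0001748
α₁ + 2α₂ = 0.6964
CA = 0.6964 × 0.665 = 0.463 mmol/L

CA = 0.463 mmol/L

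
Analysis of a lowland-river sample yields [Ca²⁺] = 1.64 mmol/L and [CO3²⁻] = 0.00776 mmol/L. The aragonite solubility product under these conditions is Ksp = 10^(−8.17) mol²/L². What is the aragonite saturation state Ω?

Ω = 1.88

Ksp = 10^(−8.17) = 6.761×10^-9
Ω = [Ca²⁺][CO3²⁻]/Ksp = (1.64×10^-3)(0.00776×10^-3) / 6.761×10^-9 = 1.88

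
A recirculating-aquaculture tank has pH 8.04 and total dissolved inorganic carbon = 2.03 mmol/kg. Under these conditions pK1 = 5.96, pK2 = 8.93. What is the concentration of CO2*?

[CO2*] = 14.8 μmol/kg

α₀ = 1 / (1 + K1/[H⁺] + K1K2/[H⁺]²) = 1 / (1 + 10^+2.08 + 10^+1.19)
   = 1 / (1 + 120.23 + 15.488) = 1/136.71 = 0.007315
[CO2*] = α₀ × DIC = 0.007315 × 2.03 = 0.0148 mmol/kg = 14.8 μmol/kg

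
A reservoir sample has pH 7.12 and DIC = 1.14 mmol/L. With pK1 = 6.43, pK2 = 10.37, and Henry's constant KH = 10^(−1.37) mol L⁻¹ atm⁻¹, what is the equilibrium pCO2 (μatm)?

pCO2 = 4530 μatm

α₀ = 1 / (1 + K1/[H⁺] + K1K2/[H⁺]²) = 1 / (1 + 10^+0.69 + 10^-2.56)
   = 1 / (1 + 4.8978 + 0.0027542) = 1/5.9005 = 0.1695
[CO2*] = α₀ × DIC = 0.1695 × 1.14 = 0.1932 mmol/L
pCO2 = [CO2*]/KH = 1.932×10^-4 / 4.266×10^-2 = 4530 μatm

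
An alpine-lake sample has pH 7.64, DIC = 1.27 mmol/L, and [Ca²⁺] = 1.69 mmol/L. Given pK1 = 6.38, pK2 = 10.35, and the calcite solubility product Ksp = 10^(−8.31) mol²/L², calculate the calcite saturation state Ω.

α₂ = 1 / (1 + [H⁺]/K2 + [H⁺]²/(K1K2)) = 1 / (1 + 10^+2.71 + 10^+1.45)
   = 1 / (1 + 512.86 + 28.184) = 1/542.05 = 0.001845
[CO3²⁻] = α₂ × DIC = 0.001845 × 1.27 = 0.002343 mmol/L = 2.343 μmol/L
Ksp = 10^(−8.31) = 4.898×10^-9
Ω = [Ca²⁺][CO3²⁻]/Ksp = (1.69×10^-3)(2.343×10^-6) / 4.898×10^-9 = 0.808

Ω = 0.808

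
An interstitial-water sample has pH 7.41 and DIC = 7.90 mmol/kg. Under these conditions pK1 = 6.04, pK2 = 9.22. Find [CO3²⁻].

α₂ = 1 / (1 + [H⁺]/K2 + [H⁺]²/(K1K2)) = 1 / (1 + 10^+1.81 + 10^+0.44)
   = 1 / (1 + 64.565 + 2.7542) = 1/68.320 = 0.01464
[CO3²⁻] = α₂ × DIC = 0.01464 × 7.90 = 0.116 mmol/kg

[CO3²⁻] = 0.116 mmol/kg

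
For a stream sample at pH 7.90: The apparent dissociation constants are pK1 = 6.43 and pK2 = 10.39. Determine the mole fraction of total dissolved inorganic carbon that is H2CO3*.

α₀ = 1 / (1 + K1/[H⁺] + K1K2/[H⁺]²) = 1 / (1 + 10^+1.47 + 10^-1.02)
   = 1 / (1 + 29.512 + 0.095499) = 1/30.608 = 0.03267

α₀ = 0.0327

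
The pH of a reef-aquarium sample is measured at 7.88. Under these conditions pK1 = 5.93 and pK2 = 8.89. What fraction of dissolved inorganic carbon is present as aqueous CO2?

α₀ = 0.0101

α₀ = 1 / (1 + K1/[H⁺] + K1K2/[H⁺]²) = 1 / (1 + 10^+1.95 + 10^+0.94)
   = 1 / (1 + 89.125 + 8.7096) = 1/98.835 = 0.01012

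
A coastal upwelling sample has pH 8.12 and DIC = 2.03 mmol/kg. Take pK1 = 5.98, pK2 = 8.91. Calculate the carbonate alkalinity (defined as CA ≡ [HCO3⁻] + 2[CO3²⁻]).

CA = [HCO3⁻] + 2[CO3²⁻] = (α₁ + 2α₂)·DIC
At pH 8.12: [H⁺]/K1 = 10^-2.14 = 0.0072444, K2/[H⁺] = 10^-0.79 = 0.16218
α₁ = 1/(1 + 0.0072444 + 0.16218) = 1/1.1694 = 0.8551; α₂ = α₁·K2/[H⁺] = 0.1387
α₁ + 2α₂ = 1.1325
CA = 1.1325 × 2.03 = 2.30 mmol/kg

CA = 2.30 mmol/kg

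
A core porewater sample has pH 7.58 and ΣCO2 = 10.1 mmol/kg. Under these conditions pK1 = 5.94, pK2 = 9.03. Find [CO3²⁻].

α₂ = 1 / (1 + [H⁺]/K2 + [H⁺]²/(K1K2)) = 1 / (1 + 10^+1.45 + 10^-0.19)
   = 1 / (1 + 28.184 + 0.64565) = 1/29.829 = 0.03352
[CO3²⁻] = α₂ × DIC = 0.03352 × 10.1 = 0.339 mmol/kg

[CO3²⁻] = 0.339 mmol/kg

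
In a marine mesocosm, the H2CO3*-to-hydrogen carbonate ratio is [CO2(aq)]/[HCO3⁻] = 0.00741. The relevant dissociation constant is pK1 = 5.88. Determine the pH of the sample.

pH = 8.01

From K1 = [H⁺][HCO3⁻]/[CO2(aq)]:  pH = pK1 − log₁₀([CO2(aq)]/[HCO3⁻])
log₁₀(0.00741) = -2.130
pH = 5.88 − (-2.130) = 8.01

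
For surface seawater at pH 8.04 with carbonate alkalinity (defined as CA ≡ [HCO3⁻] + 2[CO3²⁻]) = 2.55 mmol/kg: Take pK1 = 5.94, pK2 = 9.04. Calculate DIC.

DIC = 2.35 mmol/kg

CA = [HCO3⁻] + 2[CO3²⁻] = (α₁ + 2α₂)·DIC
At pH 8.04: [H⁺]/K1 = 10^-2.10 = 0.0079433, K2/[H⁺] = 10^-1.00 = 0.10000
α₁ = 1/(1 + 0.0079433 + 0.10000) = 1/1.1079 = 0.9026; α₂ = α₁·K2/[H⁺] = 0.09026
α₁ + 2α₂ = 1.0831
DIC = CA / (α₁ + 2α₂) = 2.55 / 1.0831 = 2.35 mmol/kg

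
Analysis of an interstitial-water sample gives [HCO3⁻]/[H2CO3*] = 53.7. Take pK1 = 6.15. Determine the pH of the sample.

pH = 7.88

From K1 = [H⁺][HCO3⁻]/[H2CO3*]:  pH = pK1 + log₁₀([HCO3⁻]/[H2CO3*])
log₁₀(53.7) = +1.730
pH = 6.15 + (+1.730) = 7.88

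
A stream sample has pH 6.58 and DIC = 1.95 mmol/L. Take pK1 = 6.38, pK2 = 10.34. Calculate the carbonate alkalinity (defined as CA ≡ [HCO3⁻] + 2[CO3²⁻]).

CA = 1.20 mmol/L

CA = [HCO3⁻] + 2[CO3²⁻] = (α₁ + 2α₂)·DIC
At pH 6.58: [H⁺]/K1 = 10^-0.20 = 0.63096, K2/[H⁺] = 10^-3.76 = 0.00017378
α₁ = 1/(1 + 0.63096 + 0.00017378) = 1/1.6311 = 0.6131; α₂ = α₁·K2/[H⁺] = 0.0001065
α₁ + 2α₂ = 0.6133
CA = 0.6133 × 1.95 = 1.20 mmol/L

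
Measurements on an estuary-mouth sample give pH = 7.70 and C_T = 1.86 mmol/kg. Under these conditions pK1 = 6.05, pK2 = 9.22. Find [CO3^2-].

[CO3²⁻] = 0.0534 mmol/kg

α₂ = 1 / (1 + [H⁺]/K2 + [H⁺]²/(K1K2)) = 1 / (1 + 10^+1.52 + 10^-0.13)
   = 1 / (1 + 33.113 + 0.74131) = 1/34.854 = 0.02869
[CO3²⁻] = α₂ × DIC = 0.02869 × 1.86 = 0.0534 mmol/kg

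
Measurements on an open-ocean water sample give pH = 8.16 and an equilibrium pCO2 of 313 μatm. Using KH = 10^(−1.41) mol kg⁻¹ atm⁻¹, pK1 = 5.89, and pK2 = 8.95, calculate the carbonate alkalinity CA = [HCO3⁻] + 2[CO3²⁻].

CA = 3.00 mmol/kg

[CO2*] = KH · pCO2 = 10^(−1.41) × 313×10^-6 = 1.218×10^-5 mol/kg
α₀ = 1/(1 + K1/[H⁺] + K1K2/[H⁺]²) = 1/(1 + 10^+2.27 + 10^+1.48) = 0.004600
DIC = [CO2*]/α₀ = 1.218×10^-5 / 0.004600 = 2.647 mmol/kg
CA = (α₁ + 2α₂)·DIC = (0.8565 + 2×0.1389) × 2.647 = 3.00 mmol/kg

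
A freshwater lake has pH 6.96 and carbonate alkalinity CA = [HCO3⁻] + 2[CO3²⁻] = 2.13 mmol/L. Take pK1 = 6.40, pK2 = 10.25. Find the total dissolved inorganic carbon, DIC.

DIC = 2.71 mmol/L

CA = [HCO3⁻] + 2[CO3²⁻] = (α₁ + 2α₂)·DIC
At pH 6.96: [H⁺]/K1 = 10^-0.56 = 0.27542, K2/[H⁺] = 10^-3.29 = 0.00051286
α₁ = 1/(1 + 0.27542 + 0.00051286) = 1/1.2759 = 0.7837; α₂ = α₁·K2/[H⁺] = 0.0004019
α₁ + 2α₂ = 0.7845
DIC = CA / (α₁ + 2α₂) = 2.13 / 0.7845 = 2.71 mmol/L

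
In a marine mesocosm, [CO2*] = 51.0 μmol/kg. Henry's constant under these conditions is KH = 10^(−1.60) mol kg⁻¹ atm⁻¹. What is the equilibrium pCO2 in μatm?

pCO2 = 2030 μatm

KH = 10^(−1.60) = 2.512×10^-2 mol kg⁻¹ atm⁻¹
pCO2 = [CO2*]/KH = 51.0×10^-6 / 2.512×10^-2 = 2.03×10^-3 atm = 2030 μatm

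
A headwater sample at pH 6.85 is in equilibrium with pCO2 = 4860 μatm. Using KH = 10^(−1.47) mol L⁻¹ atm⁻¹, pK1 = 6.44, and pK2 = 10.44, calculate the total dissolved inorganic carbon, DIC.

[CO2*] = KH · pCO2 = 10^(−1.47) × 4860×10^-6 = 1.647×10^-4 mol/L
α₀ = 1/(1 + K1/[H⁺] + K1K2/[H⁺]²) = 1/(1 + 10^+0.41 + 10^-3.18) = 0.2800
DIC = [CO2*]/α₀ = 1.647×10^-4 / 0.2800 = 0.588 mmol/L

DIC = 0.588 mmol/L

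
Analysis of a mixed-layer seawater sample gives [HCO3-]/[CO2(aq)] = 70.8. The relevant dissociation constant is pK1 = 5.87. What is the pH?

pH = 7.72

From K1 = [H⁺][HCO3-]/[CO2(aq)]:  pH = pK1 + log₁₀([HCO3-]/[CO2(aq)])
log₁₀(70.8) = +1.850
pH = 5.87 + (+1.850) = 7.72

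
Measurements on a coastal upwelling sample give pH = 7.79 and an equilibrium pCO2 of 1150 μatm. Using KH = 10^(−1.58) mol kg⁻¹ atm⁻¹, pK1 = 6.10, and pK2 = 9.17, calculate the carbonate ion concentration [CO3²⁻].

[CO3²⁻] = 0.0618 mmol/kg

[CO2*] = KH · pCO2 = 10^(−1.58) × 1150×10^-6 = 3.025×10^-5 mol/kg
α₀ = 1/(1 + K1/[H⁺] + K1K2/[H⁺]²) = 1/(1 + 10^+1.69 + 10^+0.31) = 0.01922
DIC = [CO2*]/α₀ = 3.025×10^-5 / 0.01922 = 1.573 mmol/kg
[CO3²⁻] = α₂·DIC; α₂ = 0.03925, so [CO3²⁻] = 0.03925 × 1.573 = 0.0618 mmol/kg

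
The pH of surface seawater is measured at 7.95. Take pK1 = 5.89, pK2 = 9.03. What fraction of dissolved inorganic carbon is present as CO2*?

α₀ = 1 / (1 + K1/[H⁺] + K1K2/[H⁺]²) = 1 / (1 + 10^+2.06 + 10^+0.98)
   = 1 / (1 + 114.82 + 9.5499) = 1/125.37 = 0.007977

α₀ = 0.00798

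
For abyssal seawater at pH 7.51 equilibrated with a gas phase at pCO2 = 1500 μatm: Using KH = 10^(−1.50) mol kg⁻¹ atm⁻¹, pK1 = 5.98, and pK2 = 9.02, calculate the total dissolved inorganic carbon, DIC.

DIC = 1.70 mmol/kg

[CO2*] = KH · pCO2 = 10^(−1.50) × 1500×10^-6 = 4.743×10^-5 mol/kg
α₀ = 1/(1 + K1/[H⁺] + K1K2/[H⁺]²) = 1/(1 + 10^+1.53 + 10^+0.02) = 0.02783
DIC = [CO2*]/α₀ = 4.743×10^-5 / 0.02783 = 1.70 mmol/kg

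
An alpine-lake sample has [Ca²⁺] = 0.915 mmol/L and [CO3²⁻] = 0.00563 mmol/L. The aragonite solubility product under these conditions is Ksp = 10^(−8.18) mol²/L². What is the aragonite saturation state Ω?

Ksp = 10^(−8.18) = 6.607×10^-9
Ω = [Ca²⁺][CO3²⁻]/Ksp = (0.915×10^-3)(0.00563×10^-3) / 6.607×10^-9 = 0.780

Ω = 0.780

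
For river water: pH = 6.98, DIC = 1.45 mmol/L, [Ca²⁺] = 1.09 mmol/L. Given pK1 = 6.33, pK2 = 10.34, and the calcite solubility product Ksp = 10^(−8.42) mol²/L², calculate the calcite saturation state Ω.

α₂ = 1 / (1 + [H⁺]/K2 + [H⁺]²/(K1K2)) = 1 / (1 + 10^+3.36 + 10^+2.71)
   = 1 / (1 + 2290.9 + 512.86) = 1/2804.7 = 0.0003565
[CO3²⁻] = α₂ × DIC = 0.0003565 × 1.45 = 0.0005170 mmol/L = 0.5170 μmol/L
Ksp = 10^(−8.42) = 3.802×10^-9
Ω = [Ca²⁺][CO3²⁻]/Ksp = (1.09×10^-3)(5.170×10^-7) / 3.802×10^-9 = 0.148

Ω = 0.148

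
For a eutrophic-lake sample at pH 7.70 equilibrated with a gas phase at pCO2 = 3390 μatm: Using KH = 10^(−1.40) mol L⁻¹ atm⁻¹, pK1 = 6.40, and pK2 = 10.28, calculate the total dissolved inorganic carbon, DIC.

[CO2*] = KH · pCO2 = 10^(−1.40) × 3390×10^-6 = 1.350×10^-4 mol/L
α₀ = 1/(1 + K1/[H⁺] + K1K2/[H⁺]²) = 1/(1 + 10^+1.30 + 10^-1.28) = 0.04761
DIC = [CO2*]/α₀ = 1.350×10^-4 / 0.04761 = 2.83 mmol/L

DIC = 2.83 mmol/L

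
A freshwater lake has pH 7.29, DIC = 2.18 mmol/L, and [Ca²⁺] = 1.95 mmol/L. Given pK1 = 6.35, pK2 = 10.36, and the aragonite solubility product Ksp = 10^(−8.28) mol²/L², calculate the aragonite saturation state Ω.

Ω = 0.618

α₂ = 1 / (1 + [H⁺]/K2 + [H⁺]²/(K1K2)) = 1 / (1 + 10^+3.07 + 10^+2.13)
   = 1 / (1 + 1174.9 + 134.90) = 1/1310.8 = 0.0007629
[CO3²⁻] = α₂ × DIC = 0.0007629 × 2.18 = 0.001663 mmol/L = 1.663 μmol/L
Ksp = 10^(−8.28) = 5.248×10^-9
Ω = [Ca²⁺][CO3²⁻]/Ksp = (1.95×10^-3)(1.663×10^-6) / 5.248×10^-9 = 0.618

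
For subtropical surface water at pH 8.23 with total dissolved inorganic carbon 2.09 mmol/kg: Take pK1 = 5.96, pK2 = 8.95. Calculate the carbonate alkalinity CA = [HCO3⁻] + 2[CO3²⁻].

CA = 2.41 mmol/kg

CA = [HCO3⁻] + 2[CO3²⁻] = (α₁ + 2α₂)·DIC
At pH 8.23: [H⁺]/K1 = 10^-2.27 = 0.0053703, K2/[H⁺] = 10^-0.72 = 0.19055
α₁ = 1/(1 + 0.0053703 + 0.19055) = 1/1.1959 = 0.8362; α₂ = α₁·K2/[H⁺] = 0.1593
α₁ + 2α₂ = 1.1548
CA = 1.1548 × 2.09 = 2.41 mmol/kg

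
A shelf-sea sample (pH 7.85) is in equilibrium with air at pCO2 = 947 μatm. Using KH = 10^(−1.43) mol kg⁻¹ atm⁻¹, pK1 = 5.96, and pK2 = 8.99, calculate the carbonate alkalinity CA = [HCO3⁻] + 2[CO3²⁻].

CA = 3.13 mmol/kg

[CO2*] = KH · pCO2 = 10^(−1.43) × 947×10^-6 = 3.518×10^-5 mol/kg
α₀ = 1/(1 + K1/[H⁺] + K1K2/[H⁺]²) = 1/(1 + 10^+1.89 + 10^+0.75) = 0.01187
DIC = [CO2*]/α₀ = 3.518×10^-5 / 0.01187 = 2.964 mmol/kg
CA = (α₁ + 2α₂)·DIC = (0.9214 + 2×0.06675) × 2.964 = 3.13 mmol/kg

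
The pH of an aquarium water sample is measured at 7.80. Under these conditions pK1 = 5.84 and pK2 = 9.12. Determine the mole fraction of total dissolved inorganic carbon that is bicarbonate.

α₁ = 1 / (1 + [H⁺]/K1 + K2/[H⁺]) = 1 / (1 + 10^-1.96 + 10^-1.32)
   = 1 / (1 + 0.010965 + 0.047863) = 1/1.0588 = 0.9444

α₁ = 0.944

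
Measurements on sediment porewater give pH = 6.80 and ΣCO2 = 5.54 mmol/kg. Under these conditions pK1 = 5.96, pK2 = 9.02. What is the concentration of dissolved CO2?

[CO2*] = 0.696 mmol/kg

α₀ = 1 / (1 + K1/[H⁺] + K1K2/[H⁺]²) = 1 / (1 + 10^+0.84 + 10^-1.38)
   = 1 / (1 + 6.9183 + 0.041687) = 1/7.9600 = 0.1256
[CO2*] = α₀ × DIC = 0.1256 × 5.54 = 0.696 mmol/kg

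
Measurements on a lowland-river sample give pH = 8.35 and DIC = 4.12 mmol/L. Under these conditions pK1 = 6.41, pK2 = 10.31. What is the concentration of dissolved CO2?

[CO2*] = 0.0463 mmol/L

α₀ = 1 / (1 + K1/[H⁺] + K1K2/[H⁺]²) = 1 / (1 + 10^+1.94 + 10^-0.02)
   = 1 / (1 + 87.096 + 0.95499) = 1/89.051 = 0.01123
[CO2*] = α₀ × DIC = 0.01123 × 4.12 = 0.0463 mmol/L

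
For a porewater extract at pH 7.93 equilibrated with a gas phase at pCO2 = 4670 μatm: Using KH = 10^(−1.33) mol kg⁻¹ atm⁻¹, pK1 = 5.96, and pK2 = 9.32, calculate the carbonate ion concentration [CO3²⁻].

[CO2*] = KH · pCO2 = 10^(−1.33) × 4670×10^-6 = 2.184×10^-4 mol/kg
α₀ = 1/(1 + K1/[H⁺] + K1K2/[H⁺]²) = 1/(1 + 10^+1.97 + 10^+0.58) = 0.01019
DIC = [CO2*]/α₀ = 2.184×10^-4 / 0.01019 = 21.43 mmol/kg
[CO3²⁻] = α₂·DIC; α₂ = 0.03874, so [CO3²⁻] = 0.03874 × 21.43 = 0.830 mmol/kg

[CO3²⁻] = 0.830 mmol/kg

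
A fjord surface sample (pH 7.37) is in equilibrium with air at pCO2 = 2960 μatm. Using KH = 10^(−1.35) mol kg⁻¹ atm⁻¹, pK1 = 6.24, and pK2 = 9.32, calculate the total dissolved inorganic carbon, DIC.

[CO2*] = KH · pCO2 = 10^(−1.35) × 2960×10^-6 = 1.322×10^-4 mol/kg
α₀ = 1/(1 + K1/[H⁺] + K1K2/[H⁺]²) = 1/(1 + 10^+1.13 + 10^-0.82) = 0.06830
DIC = [CO2*]/α₀ = 1.322×10^-4 / 0.06830 = 1.94 mmol/kg

DIC = 1.94 mmol/kg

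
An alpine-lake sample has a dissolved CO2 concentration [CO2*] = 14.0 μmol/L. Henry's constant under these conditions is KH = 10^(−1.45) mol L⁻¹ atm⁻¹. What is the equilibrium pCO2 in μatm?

KH = 10^(−1.45) = 3.548×10^-2 mol L⁻¹ atm⁻¹
pCO2 = [CO2*]/KH = 14.0×10^-6 / 3.548×10^-2 = 3.95×10^-4 atm = 395 μatm

pCO2 = 395 μatm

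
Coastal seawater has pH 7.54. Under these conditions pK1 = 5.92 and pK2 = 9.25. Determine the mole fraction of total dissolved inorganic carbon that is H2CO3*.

α₀ = 0.0230

α₀ = 1 / (1 + K1/[H⁺] + K1K2/[H⁺]²) = 1 / (1 + 10^+1.62 + 10^-0.09)
   = 1 / (1 + 41.687 + 0.81283) = 1/43.500 = 0.02299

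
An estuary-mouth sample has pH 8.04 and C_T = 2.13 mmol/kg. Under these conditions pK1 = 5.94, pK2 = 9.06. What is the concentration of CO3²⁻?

[CO3²⁻] = 0.184 mmol/kg

α₂ = 1 / (1 + [H⁺]/K2 + [H⁺]²/(K1K2)) = 1 / (1 + 10^+1.02 + 10^-1.08)
   = 1 / (1 + 10.471 + 0.083176) = 1/11.554 = 0.08655
[CO3²⁻] = α₂ × DIC = 0.08655 × 2.13 = 0.184 mmol/kg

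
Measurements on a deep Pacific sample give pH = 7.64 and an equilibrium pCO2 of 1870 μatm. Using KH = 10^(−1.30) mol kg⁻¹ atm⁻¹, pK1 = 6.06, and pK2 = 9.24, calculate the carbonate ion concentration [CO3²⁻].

[CO3²⁻] = 0.0895 mmol/kg

[CO2*] = KH · pCO2 = 10^(−1.30) × 1870×10^-6 = 9.372×10^-5 mol/kg
α₀ = 1/(1 + K1/[H⁺] + K1K2/[H⁺]²) = 1/(1 + 10^+1.58 + 10^-0.02) = 0.02502
DIC = [CO2*]/α₀ = 9.372×10^-5 / 0.02502 = 3.746 mmol/kg
[CO3²⁻] = α₂·DIC; α₂ = 0.02389, so [CO3²⁻] = 0.02389 × 3.746 = 0.0895 mmol/kg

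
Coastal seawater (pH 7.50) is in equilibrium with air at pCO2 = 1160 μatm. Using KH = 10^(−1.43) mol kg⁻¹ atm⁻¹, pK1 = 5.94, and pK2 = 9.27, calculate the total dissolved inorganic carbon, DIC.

[CO2*] = KH · pCO2 = 10^(−1.43) × 1160×10^-6 = 4.310×10^-5 mol/kg
α₀ = 1/(1 + K1/[H⁺] + K1K2/[H⁺]²) = 1/(1 + 10^+1.56 + 10^-0.21) = 0.02637
DIC = [CO2*]/α₀ = 4.310×10^-5 / 0.02637 = 1.63 mmol/kg

DIC = 1.63 mmol/kg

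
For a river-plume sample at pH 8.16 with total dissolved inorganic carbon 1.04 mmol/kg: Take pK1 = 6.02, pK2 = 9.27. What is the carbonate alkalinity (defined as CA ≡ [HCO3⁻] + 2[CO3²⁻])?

CA = 1.11 mmol/kg

CA = [HCO3⁻] + 2[CO3²⁻] = (α₁ + 2α₂)·DIC
At pH 8.16: [H⁺]/K1 = 10^-2.14 = 0.0072444, K2/[H⁺] = 10^-1.11 = 0.077625
α₁ = 1/(1 + 0.0072444 + 0.077625) = 1/1.0849 = 0.9218; α₂ = α₁·K2/[H⁺] = 0.07155
α₁ + 2α₂ = 1.0649
CA = 1.0649 × 1.04 = 1.11 mmol/kg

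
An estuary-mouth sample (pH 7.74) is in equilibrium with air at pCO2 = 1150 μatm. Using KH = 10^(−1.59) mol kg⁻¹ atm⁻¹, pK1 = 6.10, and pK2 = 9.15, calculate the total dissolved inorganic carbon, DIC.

DIC = 1.37 mmol/kg

[CO2*] = KH · pCO2 = 10^(−1.59) × 1150×10^-6 = 2.956×10^-5 mol/kg
α₀ = 1/(1 + K1/[H⁺] + K1K2/[H⁺]²) = 1/(1 + 10^+1.64 + 10^+0.23) = 0.02158
DIC = [CO2*]/α₀ = 2.956×10^-5 / 0.02158 = 1.37 mmol/kg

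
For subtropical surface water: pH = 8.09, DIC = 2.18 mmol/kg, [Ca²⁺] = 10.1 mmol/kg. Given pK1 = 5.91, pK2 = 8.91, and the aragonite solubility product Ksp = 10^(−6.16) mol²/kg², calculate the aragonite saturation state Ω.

α₂ = 1 / (1 + [H⁺]/K2 + [H⁺]²/(K1K2)) = 1 / (1 + 10^+0.82 + 10^-1.36)
   = 1 / (1 + 6.6069 + 0.043652) = 1/7.6506 = 0.1307
[CO3²⁻] = α₂ × DIC = 0.1307 × 2.18 = 0.2849 mmol/kg
Ksp = 10^(−6.16) = 6.918×10^-7
Ω = [Ca²⁺][CO3²⁻]/Ksp = (10.1×10^-3)(2.849×10^-4) / 6.918×10^-7 = 4.16

Ω = 4.16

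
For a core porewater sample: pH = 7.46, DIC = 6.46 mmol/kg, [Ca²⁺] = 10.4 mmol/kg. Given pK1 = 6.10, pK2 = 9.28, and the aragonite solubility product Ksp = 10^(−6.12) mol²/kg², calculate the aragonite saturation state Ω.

Ω = 1.27

α₂ = 1 / (1 + [H⁺]/K2 + [H⁺]²/(K1K2)) = 1 / (1 + 10^+1.82 + 10^+0.46)
   = 1 / (1 + 66.069 + 2.8840) = 1/69.953 = 0.01430
[CO3²⁻] = α₂ × DIC = 0.01430 × 6.46 = 0.09235 mmol/kg
Ksp = 10^(−6.12) = 7.586×10^-7
Ω = [Ca²⁺][CO3²⁻]/Ksp = (10.4×10^-3)(9.235×10^-5) / 7.586×10^-7 = 1.27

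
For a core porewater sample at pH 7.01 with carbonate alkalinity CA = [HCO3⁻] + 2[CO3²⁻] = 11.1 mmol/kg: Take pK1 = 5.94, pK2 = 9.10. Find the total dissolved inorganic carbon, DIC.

CA = [HCO3⁻] + 2[CO3²⁻] = (α₁ + 2α₂)·DIC
At pH 7.01: [H⁺]/K1 = 10^-1.07 = 0.085114, K2/[H⁺] = 10^-2.09 = 0.0081283
α₁ = 1/(1 + 0.085114 + 0.0081283) = 1/1.0932 = 0.9147; α₂ = α₁·K2/[H⁺] = 0.007435
α₁ + 2α₂ = 0.9296
DIC = CA / (α₁ + 2α₂) = 11.1 / 0.9296 = 11.9 mmol/kg

DIC = 11.9 mmol/kg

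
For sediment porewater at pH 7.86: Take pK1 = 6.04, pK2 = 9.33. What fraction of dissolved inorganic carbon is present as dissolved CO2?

α₀ = 1 / (1 + K1/[H⁺] + K1K2/[H⁺]²) = 1 / (1 + 10^+1.82 + 10^+0.35)
   = 1 / (1 + 66.069 + 2.2387) = 1/69.308 = 0.01443

α₀ = 0.0144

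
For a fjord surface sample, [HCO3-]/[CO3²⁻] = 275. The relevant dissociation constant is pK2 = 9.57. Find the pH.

From K2 = [H⁺][CO3²⁻]/[HCO3-]:  pH = pK2 − log₁₀([HCO3-]/[CO3²⁻])
log₁₀(275) = +2.439
pH = 9.57 − (+2.439) = 7.13

pH = 7.13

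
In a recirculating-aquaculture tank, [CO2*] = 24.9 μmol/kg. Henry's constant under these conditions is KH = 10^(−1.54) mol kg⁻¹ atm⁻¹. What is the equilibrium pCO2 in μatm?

KH = 10^(−1.54) = 2.884×10^-2 mol kg⁻¹ atm⁻¹
pCO2 = [CO2*]/KH = 24.9×10^-6 / 2.884×10^-2 = 8.63×10^-4 atm = 863 μatm

pCO2 = 863 μatm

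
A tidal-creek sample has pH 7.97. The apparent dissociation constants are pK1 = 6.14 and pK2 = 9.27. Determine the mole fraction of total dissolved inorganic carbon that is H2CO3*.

α₀ = 0.0139

α₀ = 1 / (1 + K1/[H⁺] + K1K2/[H⁺]²) = 1 / (1 + 10^+1.83 + 10^+0.53)
   = 1 / (1 + 67.608 + 3.3884) = 1/71.997 = 0.01389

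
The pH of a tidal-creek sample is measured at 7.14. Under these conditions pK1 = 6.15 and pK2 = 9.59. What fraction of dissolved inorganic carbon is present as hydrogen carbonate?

α₁ = 1 / (1 + [H⁺]/K1 + K2/[H⁺]) = 1 / (1 + 10^-0.99 + 10^-2.45)
   = 1 / (1 + 0.10233 + 0.0035481) = 1/1.1059 = 0.9043

α₁ = 0.904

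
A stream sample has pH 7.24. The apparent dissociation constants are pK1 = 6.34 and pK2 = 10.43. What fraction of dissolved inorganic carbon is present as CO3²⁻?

α₂ = 0.000573

α₂ = 1 / (1 + [H⁺]/K2 + [H⁺]²/(K1K2)) = 1 / (1 + 10^+3.19 + 10^+2.29)
   = 1 / (1 + 1548.8 + 194.98) = 1/1744.8 = 0.0005731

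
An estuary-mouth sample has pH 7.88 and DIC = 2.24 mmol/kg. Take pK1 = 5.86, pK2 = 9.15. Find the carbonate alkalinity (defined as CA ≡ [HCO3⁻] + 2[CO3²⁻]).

CA = 2.33 mmol/kg

CA = [HCO3⁻] + 2[CO3²⁻] = (α₁ + 2α₂)·DIC
At pH 7.88: [H⁺]/K1 = 10^-2.02 = 0.0095499, K2/[H⁺] = 10^-1.27 = 0.053703
α₁ = 1/(1 + 0.0095499 + 0.053703) = 1/1.0633 = 0.9405; α₂ = α₁·K2/[H⁺] = 0.05051
α₁ + 2α₂ = 1.0415
CA = 1.0415 × 2.24 = 2.33 mmol/kg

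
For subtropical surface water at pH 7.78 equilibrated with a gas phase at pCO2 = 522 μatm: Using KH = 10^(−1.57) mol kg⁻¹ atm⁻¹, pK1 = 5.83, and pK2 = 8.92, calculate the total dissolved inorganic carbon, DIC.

[CO2*] = KH · pCO2 = 10^(−1.57) × 522×10^-6 = 1.405×10^-5 mol/kg
α₀ = 1/(1 + K1/[H⁺] + K1K2/[H⁺]²) = 1/(1 + 10^+1.95 + 10^+0.81) = 0.01035
DIC = [CO2*]/α₀ = 1.405×10^-5 / 0.01035 = 1.36 mmol/kg

DIC = 1.36 mmol/kg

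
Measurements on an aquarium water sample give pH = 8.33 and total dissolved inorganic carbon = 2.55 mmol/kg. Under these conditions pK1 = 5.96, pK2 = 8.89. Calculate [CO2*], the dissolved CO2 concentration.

[CO2*] = 8.50 μmol/kg

α₀ = 1 / (1 + K1/[H⁺] + K1K2/[H⁺]²) = 1 / (1 + 10^+2.37 + 10^+1.81)
   = 1 / (1 + 234.42 + 64.565) = 1/299.99 = 0.003333
[CO2*] = α₀ × DIC = 0.003333 × 2.55 = 0.00850 mmol/kg = 8.50 μmol/kg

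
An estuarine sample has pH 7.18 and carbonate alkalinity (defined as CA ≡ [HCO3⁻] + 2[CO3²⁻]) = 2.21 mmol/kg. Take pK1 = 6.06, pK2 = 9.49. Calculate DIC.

CA = [HCO3⁻] + 2[CO3²⁻] = (α₁ + 2α₂)·DIC
At pH 7.18: [H⁺]/K1 = 10^-1.12 = 0.075858, K2/[H⁺] = 10^-2.31 = 0.0048978
α₁ = 1/(1 + 0.075858 + 0.0048978) = 1/1.0808 = 0.9253; α₂ = α₁·K2/[H⁺] = 0.004532
α₁ + 2α₂ = 0.9343
DIC = CA / (α₁ + 2α₂) = 2.21 / 0.9343 = 2.37 mmol/kg

DIC = 2.37 mmol/kg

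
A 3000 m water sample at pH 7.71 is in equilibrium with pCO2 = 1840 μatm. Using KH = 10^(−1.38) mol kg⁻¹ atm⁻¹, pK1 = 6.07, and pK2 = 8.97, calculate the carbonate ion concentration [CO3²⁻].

[CO2*] = KH · pCO2 = 10^(−1.38) × 1840×10^-6 = 7.670×10^-5 mol/kg
α₀ = 1/(1 + K1/[H⁺] + K1K2/[H⁺]²) = 1/(1 + 10^+1.64 + 10^+0.38) = 0.02125
DIC = [CO2*]/α₀ = 7.670×10^-5 / 0.02125 = 3.609 mmol/kg
[CO3²⁻] = α₂·DIC; α₂ = 0.05098, so [CO3²⁻] = 0.05098 × 3.609 = 0.184 mmol/kg

[CO3²⁻] = 0.184 mmol/kg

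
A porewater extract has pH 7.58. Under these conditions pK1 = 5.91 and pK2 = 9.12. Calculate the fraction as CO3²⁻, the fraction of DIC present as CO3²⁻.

α₂ = 1 / (1 + [H⁺]/K2 + [H⁺]²/(K1K2)) = 1 / (1 + 10^+1.54 + 10^-0.13)
   = 1 / (1 + 34.674 + 0.74131) = 1/36.415 = 0.02746

α₂ = 0.0275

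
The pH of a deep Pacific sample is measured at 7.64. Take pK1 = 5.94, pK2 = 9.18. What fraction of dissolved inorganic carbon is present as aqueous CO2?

α₀ = 1 / (1 + K1/[H⁺] + K1K2/[H⁺]²) = 1 / (1 + 10^+1.70 + 10^+0.16)
   = 1 / (1 + 50.119 + 1.4454) = 1/52.564 = 0.01902

α₀ = 0.0190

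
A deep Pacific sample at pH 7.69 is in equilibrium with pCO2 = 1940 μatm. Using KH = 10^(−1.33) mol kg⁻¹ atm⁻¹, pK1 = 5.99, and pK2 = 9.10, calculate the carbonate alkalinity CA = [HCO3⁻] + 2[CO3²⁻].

CA = 4.90 mmol/kg

[CO2*] = KH · pCO2 = 10^(−1.33) × 1940×10^-6 = 9.074×10^-5 mol/kg
α₀ = 1/(1 + K1/[H⁺] + K1K2/[H⁺]²) = 1/(1 + 10^+1.70 + 10^+0.29) = 0.01884
DIC = [CO2*]/α₀ = 9.074×10^-5 / 0.01884 = 4.815 mmol/kg
CA = (α₁ + 2α₂)·DIC = (0.9444 + 2×0.03674) × 4.815 = 4.90 mmol/kg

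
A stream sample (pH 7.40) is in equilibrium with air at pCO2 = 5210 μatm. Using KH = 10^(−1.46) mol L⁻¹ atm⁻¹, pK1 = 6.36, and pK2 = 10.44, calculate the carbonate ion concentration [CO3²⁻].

[CO2*] = KH · pCO2 = 10^(−1.46) × 5210×10^-6 = 1.806×10^-4 mol/L
α₀ = 1/(1 + K1/[H⁺] + K1K2/[H⁺]²) = 1/(1 + 10^+1.04 + 10^-2.00) = 0.08351
DIC = [CO2*]/α₀ = 1.806×10^-4 / 0.08351 = 2.163 mmol/L
[CO3²⁻] = α₂·DIC; α₂ = 0.0008351, so [CO3²⁻] = 0.0008351 × 2.163 = 0.00181 mmol/L = 1.81 μmol/L

[CO3²⁻] = 1.81 μmol/L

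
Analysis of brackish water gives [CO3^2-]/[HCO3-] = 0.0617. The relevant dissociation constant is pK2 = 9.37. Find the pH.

From K2 = [H⁺][CO3^2-]/[HCO3-]:  pH = pK2 + log₁₀([CO3^2-]/[HCO3-])
log₁₀(0.0617) = -1.210
pH = 9.37 + (-1.210) = 8.16

pH = 8.16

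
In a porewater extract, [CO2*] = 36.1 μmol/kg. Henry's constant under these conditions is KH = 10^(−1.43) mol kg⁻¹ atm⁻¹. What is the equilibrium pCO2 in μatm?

pCO2 = 972 μatm

KH = 10^(−1.43) = 3.715×10^-2 mol kg⁻¹ atm⁻¹
pCO2 = [CO2*]/KH = 36.1×10^-6 / 3.715×10^-2 = 9.72×10^-4 atm = 972 μatm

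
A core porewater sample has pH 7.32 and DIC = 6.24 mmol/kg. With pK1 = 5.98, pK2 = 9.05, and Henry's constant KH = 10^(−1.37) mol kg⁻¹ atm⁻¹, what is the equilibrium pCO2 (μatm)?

pCO2 = 6280 μatm

α₀ = 1 / (1 + K1/[H⁺] + K1K2/[H⁺]²) = 1 / (1 + 10^+1.34 + 10^-0.39)
   = 1 / (1 + 21.878 + 0.40738) = 1/23.285 = 0.04295
[CO2*] = α₀ × DIC = 0.04295 × 6.24 = 0.2680 mmol/kg
pCO2 = [CO2*]/KH = 2.680×10^-4 / 4.266×10^-2 = 6280 μatm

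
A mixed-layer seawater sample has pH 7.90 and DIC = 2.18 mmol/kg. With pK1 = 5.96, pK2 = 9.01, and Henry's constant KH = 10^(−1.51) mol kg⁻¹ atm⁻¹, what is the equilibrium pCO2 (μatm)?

α₀ = 1 / (1 + K1/[H⁺] + K1K2/[H⁺]²) = 1 / (1 + 10^+1.94 + 10^+0.83)
   = 1 / (1 + 87.096 + 6.7608) = 1/94.857 = 0.01054
[CO2*] = α₀ × DIC = 0.01054 × 2.18 = 0.02298 mmol/kg
pCO2 = [CO2*]/KH = 2.298×10^-5 / 3.090×10^-2 = 744 μatm

pCO2 = 744 μatm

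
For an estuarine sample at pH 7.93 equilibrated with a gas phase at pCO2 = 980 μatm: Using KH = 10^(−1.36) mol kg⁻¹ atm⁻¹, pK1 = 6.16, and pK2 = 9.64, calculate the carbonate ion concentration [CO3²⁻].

[CO2*] = KH · pCO2 = 10^(−1.36) × 980×10^-6 = 4.278×10^-5 mol/kg
α₀ = 1/(1 + K1/[H⁺] + K1K2/[H⁺]²) = 1/(1 + 10^+1.77 + 10^+0.06) = 0.01638
DIC = [CO2*]/α₀ = 4.278×10^-5 / 0.01638 = 2.611 mmol/kg
[CO3²⁻] = α₂·DIC; α₂ = 0.01881, so [CO3²⁻] = 0.01881 × 2.611 = 0.0491 mmol/kg

[CO3²⁻] = 0.0491 mmol/kg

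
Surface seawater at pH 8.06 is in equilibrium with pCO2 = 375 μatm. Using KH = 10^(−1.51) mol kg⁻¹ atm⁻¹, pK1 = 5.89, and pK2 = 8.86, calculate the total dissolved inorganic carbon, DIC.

DIC = 2.00 mmol/kg

[CO2*] = KH · pCO2 = 10^(−1.51) × 375×10^-6 = 1.159×10^-5 mol/kg
α₀ = 1/(1 + K1/[H⁺] + K1K2/[H⁺]²) = 1/(1 + 10^+2.17 + 10^+1.37) = 0.005802
DIC = [CO2*]/α₀ = 1.159×10^-5 / 0.005802 = 2.00 mmol/kg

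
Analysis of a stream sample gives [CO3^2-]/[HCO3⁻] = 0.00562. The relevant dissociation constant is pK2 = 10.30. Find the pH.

From K2 = [H⁺][CO3^2-]/[HCO3⁻]:  pH = pK2 + log₁₀([CO3^2-]/[HCO3⁻])
log₁₀(0.00562) = -2.250
pH = 10.30 + (-2.250) = 8.05

pH = 8.05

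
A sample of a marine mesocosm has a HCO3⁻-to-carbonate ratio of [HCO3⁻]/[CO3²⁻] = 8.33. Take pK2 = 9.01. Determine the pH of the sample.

pH = 8.09

From K2 = [H⁺][CO3²⁻]/[HCO3⁻]:  pH = pK2 − log₁₀([HCO3⁻]/[CO3²⁻])
log₁₀(8.33) = +0.921
pH = 9.01 − (+0.921) = 8.09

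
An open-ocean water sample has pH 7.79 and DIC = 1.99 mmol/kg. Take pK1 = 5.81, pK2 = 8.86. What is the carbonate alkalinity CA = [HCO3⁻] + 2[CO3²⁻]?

CA = 2.13 mmol/kg

CA = [HCO3⁻] + 2[CO3²⁻] = (α₁ + 2α₂)·DIC
At pH 7.79: [H⁺]/K1 = 10^-1.98 = 0.010471, K2/[H⁺] = 10^-1.07 = 0.085114
α₁ = 1/(1 + 0.010471 + 0.085114) = 1/1.0956 = 0.9128; α₂ = α₁·K2/[H⁺] = 0.07769
α₁ + 2α₂ = 1.0681
CA = 1.0681 × 1.99 = 2.13 mmol/kg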